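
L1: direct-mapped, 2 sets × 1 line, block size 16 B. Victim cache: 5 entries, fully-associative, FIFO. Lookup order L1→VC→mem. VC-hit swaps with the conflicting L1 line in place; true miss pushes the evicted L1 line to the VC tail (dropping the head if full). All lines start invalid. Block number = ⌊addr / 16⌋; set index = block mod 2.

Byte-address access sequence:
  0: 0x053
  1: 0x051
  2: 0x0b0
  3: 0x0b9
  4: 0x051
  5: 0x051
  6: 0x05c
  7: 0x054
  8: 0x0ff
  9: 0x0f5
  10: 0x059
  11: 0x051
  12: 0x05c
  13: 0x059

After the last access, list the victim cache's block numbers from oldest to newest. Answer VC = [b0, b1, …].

VC = [11, 15]

#0 0x53→b5/s1 MISS; vc=[]
#1 0x51→b5/s1 L1-HIT; vc=[]
#2 0xb0→b11/s1 MISS; vc=[5]
#3 0xb9→b11/s1 L1-HIT; vc=[5]
#4 0x51→b5/s1 VC-HIT; vc=[11]
#5 0x51→b5/s1 L1-HIT; vc=[11]
#6 0x5c→b5/s1 L1-HIT; vc=[11]
#7 0x54→b5/s1 L1-HIT; vc=[11]
#8 0xff→b15/s1 MISS; vc=[11,5]
#9 0xf5→b15/s1 L1-HIT; vc=[11,5]
#10 0x59→b5/s1 VC-HIT; vc=[11,15]
#11 0x51→b5/s1 L1-HIT; vc=[11,15]
#12 0x5c→b5/s1 L1-HIT; vc=[11,15]
#13 0x59→b5/s1 L1-HIT; vc=[11,15]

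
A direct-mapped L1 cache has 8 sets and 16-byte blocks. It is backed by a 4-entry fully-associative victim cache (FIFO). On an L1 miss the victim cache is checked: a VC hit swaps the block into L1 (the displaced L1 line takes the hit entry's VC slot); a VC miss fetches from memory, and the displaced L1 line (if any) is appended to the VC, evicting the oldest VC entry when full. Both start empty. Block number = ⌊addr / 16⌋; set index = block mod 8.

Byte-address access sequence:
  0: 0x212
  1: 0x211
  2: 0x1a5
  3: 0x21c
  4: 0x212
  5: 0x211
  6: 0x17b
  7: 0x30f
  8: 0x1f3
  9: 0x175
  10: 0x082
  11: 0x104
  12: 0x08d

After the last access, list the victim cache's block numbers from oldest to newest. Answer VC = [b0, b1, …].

VC = [31, 48, 16]

0: 0x212 (blk 33, set 1) → MISS  vc=[]
1: 0x211 (blk 33, set 1) → L1-HIT  vc=[]
2: 0x1a5 (blk 26, set 2) → MISS  vc=[]
3: 0x21c (blk 33, set 1) → L1-HIT  vc=[]
4: 0x212 (blk 33, set 1) → L1-HIT  vc=[]
5: 0x211 (blk 33, set 1) → L1-HIT  vc=[]
6: 0x17b (blk 23, set 7) → MISS  vc=[]
7: 0x30f (blk 48, set 0) → MISS  vc=[]
8: 0x1f3 (blk 31, set 7) → MISS  vc=[23]
9: 0x175 (blk 23, set 7) → VC-HIT  vc=[31]
10: 0x82 (blk 8, set 0) → MISS  vc=[31, 48]
11: 0x104 (blk 16, set 0) → MISS  vc=[31, 48, 8]
12: 0x8d (blk 8, set 0) → VC-HIT  vc=[31, 48, 16]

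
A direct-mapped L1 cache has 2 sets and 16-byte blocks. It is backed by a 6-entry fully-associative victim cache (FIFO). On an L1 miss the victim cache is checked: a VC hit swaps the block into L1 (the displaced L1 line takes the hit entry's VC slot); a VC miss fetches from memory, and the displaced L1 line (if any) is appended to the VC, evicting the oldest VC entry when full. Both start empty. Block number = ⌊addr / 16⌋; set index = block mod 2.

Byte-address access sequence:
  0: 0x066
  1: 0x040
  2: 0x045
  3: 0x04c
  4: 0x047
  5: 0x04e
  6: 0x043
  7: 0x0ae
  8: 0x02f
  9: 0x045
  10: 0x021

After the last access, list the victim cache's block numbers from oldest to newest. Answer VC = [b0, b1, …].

#0 0x66→b6/s0 MISS; vc=[]
#1 0x40→b4/s0 MISS; vc=[6]
#2 0x45→b4/s0 L1-HIT; vc=[6]
#3 0x4c→b4/s0 L1-HIT; vc=[6]
#4 0x47→b4/s0 L1-HIT; vc=[6]
#5 0x4e→b4/s0 L1-HIT; vc=[6]
#6 0x43→b4/s0 L1-HIT; vc=[6]
#7 0xae→b10/s0 MISS; vc=[6,4]
#8 0x2f→b2/s0 MISS; vc=[6,4,10]
#9 0x45→b4/s0 VC-HIT; vc=[6,2,10]
#10 0x21→b2/s0 VC-HIT; vc=[6,4,10]

VC = [6, 4, 10]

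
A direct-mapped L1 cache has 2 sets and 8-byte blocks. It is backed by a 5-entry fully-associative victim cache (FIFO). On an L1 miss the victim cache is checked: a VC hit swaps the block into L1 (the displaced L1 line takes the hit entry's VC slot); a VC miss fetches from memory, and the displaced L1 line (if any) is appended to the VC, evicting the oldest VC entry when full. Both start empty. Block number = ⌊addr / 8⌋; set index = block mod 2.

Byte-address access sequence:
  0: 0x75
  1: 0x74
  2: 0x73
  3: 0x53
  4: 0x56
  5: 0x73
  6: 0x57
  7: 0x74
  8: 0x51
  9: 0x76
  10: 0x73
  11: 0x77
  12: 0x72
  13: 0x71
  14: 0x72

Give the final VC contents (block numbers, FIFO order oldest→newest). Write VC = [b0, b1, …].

VC = [10]

  [0] addr=0x75 blk=14 s=0: MISS | VC []
  [1] addr=0x74 blk=14 s=0: L1-HIT | VC []
  [2] addr=0x73 blk=14 s=0: L1-HIT | VC []
  [3] addr=0x53 blk=10 s=0: MISS | VC [14]
  [4] addr=0x56 blk=10 s=0: L1-HIT | VC [14]
  [5] addr=0x73 blk=14 s=0: VC-HIT | VC [10]
  [6] addr=0x57 blk=10 s=0: VC-HIT | VC [14]
  [7] addr=0x74 blk=14 s=0: VC-HIT | VC [10]
  [8] addr=0x51 blk=10 s=0: VC-HIT | VC [14]
  [9] addr=0x76 blk=14 s=0: VC-HIT | VC [10]
  [10] addr=0x73 blk=14 s=0: L1-HIT | VC [10]
  [11] addr=0x77 blk=14 s=0: L1-HIT | VC [10]
  [12] addr=0x72 blk=14 s=0: L1-HIT | VC [10]
  [13] addr=0x71 blk=14 s=0: L1-HIT | VC [10]
  [14] addr=0x72 blk=14 s=0: L1-HIT | VC [10]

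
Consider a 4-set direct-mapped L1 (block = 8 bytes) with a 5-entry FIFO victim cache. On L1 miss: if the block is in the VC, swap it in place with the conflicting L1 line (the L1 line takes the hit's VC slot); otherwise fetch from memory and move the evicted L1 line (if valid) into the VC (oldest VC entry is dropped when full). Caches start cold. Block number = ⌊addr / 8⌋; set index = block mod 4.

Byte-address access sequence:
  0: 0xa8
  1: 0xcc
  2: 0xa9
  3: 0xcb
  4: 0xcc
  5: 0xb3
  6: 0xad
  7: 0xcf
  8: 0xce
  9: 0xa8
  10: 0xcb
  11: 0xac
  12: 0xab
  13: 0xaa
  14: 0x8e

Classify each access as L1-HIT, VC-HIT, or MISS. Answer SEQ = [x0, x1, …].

  [0] addr=0xa8 blk=21 s=1: MISS | VC []
  [1] addr=0xcc blk=25 s=1: MISS | VC [21]
  [2] addr=0xa9 blk=21 s=1: VC-HIT | VC [25]
  [3] addr=0xcb blk=25 s=1: VC-HIT | VC [21]
  [4] addr=0xcc blk=25 s=1: L1-HIT | VC [21]
  [5] addr=0xb3 blk=22 s=2: MISS | VC [21]
  [6] addr=0xad blk=21 s=1: VC-HIT | VC [25]
  [7] addr=0xcf blk=25 s=1: VC-HIT | VC [21]
  [8] addr=0xce blk=25 s=1: L1-HIT | VC [21]
  [9] addr=0xa8 blk=21 s=1: VC-HIT | VC [25]
  [10] addr=0xcb blk=25 s=1: VC-HIT | VC [21]
  [11] addr=0xac blk=21 s=1: VC-HIT | VC [25]
  [12] addr=0xab blk=21 s=1: L1-HIT | VC [25]
  [13] addr=0xaa blk=21 s=1: L1-HIT | VC [25]
  [14] addr=0x8e blk=17 s=1: MISS | VC [25, 21]

SEQ = [MISS, MISS, VC-HIT, VC-HIT, L1-HIT, MISS, VC-HIT, VC-HIT, L1-HIT, VC-HIT, VC-HIT, VC-HIT, L1-HIT, L1-HIT, MISS]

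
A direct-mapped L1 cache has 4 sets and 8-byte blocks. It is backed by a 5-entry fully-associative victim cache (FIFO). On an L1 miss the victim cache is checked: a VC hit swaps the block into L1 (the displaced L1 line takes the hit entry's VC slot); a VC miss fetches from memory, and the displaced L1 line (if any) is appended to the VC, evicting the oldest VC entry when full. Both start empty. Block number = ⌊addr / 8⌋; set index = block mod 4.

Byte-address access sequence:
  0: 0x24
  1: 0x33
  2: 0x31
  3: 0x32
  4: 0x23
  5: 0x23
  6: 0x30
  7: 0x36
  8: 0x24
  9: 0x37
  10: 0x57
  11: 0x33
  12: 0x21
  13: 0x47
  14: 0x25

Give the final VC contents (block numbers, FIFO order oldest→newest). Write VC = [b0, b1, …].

VC = [10, 8]

0: 0x24 (blk 4, set 0) → MISS  vc=[]
1: 0x33 (blk 6, set 2) → MISS  vc=[]
2: 0x31 (blk 6, set 2) → L1-HIT  vc=[]
3: 0x32 (blk 6, set 2) → L1-HIT  vc=[]
4: 0x23 (blk 4, set 0) → L1-HIT  vc=[]
5: 0x23 (blk 4, set 0) → L1-HIT  vc=[]
6: 0x30 (blk 6, set 2) → L1-HIT  vc=[]
7: 0x36 (blk 6, set 2) → L1-HIT  vc=[]
8: 0x24 (blk 4, set 0) → L1-HIT  vc=[]
9: 0x37 (blk 6, set 2) → L1-HIT  vc=[]
10: 0x57 (blk 10, set 2) → MISS  vc=[6]
11: 0x33 (blk 6, set 2) → VC-HIT  vc=[10]
12: 0x21 (blk 4, set 0) → L1-HIT  vc=[10]
13: 0x47 (blk 8, set 0) → MISS  vc=[10, 4]
14: 0x25 (blk 4, set 0) → VC-HIT  vc=[10, 8]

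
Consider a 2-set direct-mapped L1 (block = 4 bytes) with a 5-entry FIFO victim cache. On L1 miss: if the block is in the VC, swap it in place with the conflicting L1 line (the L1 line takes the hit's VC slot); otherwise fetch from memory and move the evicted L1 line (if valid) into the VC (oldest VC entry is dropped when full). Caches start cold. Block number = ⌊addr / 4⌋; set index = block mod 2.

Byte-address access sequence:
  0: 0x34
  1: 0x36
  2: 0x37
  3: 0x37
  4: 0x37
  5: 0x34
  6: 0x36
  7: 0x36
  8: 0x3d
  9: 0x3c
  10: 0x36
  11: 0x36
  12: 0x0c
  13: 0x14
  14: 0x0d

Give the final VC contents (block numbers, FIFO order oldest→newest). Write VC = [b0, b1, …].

  [0] addr=0x34 blk=13 s=1: MISS | VC []
  [1] addr=0x36 blk=13 s=1: L1-HIT | VC []
  [2] addr=0x37 blk=13 s=1: L1-HIT | VC []
  [3] addr=0x37 blk=13 s=1: L1-HIT | VC []
  [4] addr=0x37 blk=13 s=1: L1-HIT | VC []
  [5] addr=0x34 blk=13 s=1: L1-HIT | VC []
  [6] addr=0x36 blk=13 s=1: L1-HIT | VC []
  [7] addr=0x36 blk=13 s=1: L1-HIT | VC []
  [8] addr=0x3d blk=15 s=1: MISS | VC [13]
  [9] addr=0x3c blk=15 s=1: L1-HIT | VC [13]
  [10] addr=0x36 blk=13 s=1: VC-HIT | VC [15]
  [11] addr=0x36 blk=13 s=1: L1-HIT | VC [15]
  [12] addr=0xc blk=3 s=1: MISS | VC [15, 13]
  [13] addr=0x14 blk=5 s=1: MISS | VC [15, 13, 3]
  [14] addr=0xd blk=3 s=1: VC-HIT | VC [15, 13, 5]

VC = [15, 13, 5]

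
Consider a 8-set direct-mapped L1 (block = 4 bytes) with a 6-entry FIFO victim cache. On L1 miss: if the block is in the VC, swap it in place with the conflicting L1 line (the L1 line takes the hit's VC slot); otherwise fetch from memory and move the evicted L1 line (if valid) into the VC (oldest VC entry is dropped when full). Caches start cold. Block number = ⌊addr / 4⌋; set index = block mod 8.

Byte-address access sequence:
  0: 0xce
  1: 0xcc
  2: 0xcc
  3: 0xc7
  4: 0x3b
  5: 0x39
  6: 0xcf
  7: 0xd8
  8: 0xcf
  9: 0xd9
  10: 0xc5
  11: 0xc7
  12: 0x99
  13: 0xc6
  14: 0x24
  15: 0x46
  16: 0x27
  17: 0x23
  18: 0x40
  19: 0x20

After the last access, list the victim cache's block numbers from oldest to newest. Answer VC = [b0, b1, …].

VC = [14, 54, 49, 17, 16]

  [0] addr=0xce blk=51 s=3: MISS | VC []
  [1] addr=0xcc blk=51 s=3: L1-HIT | VC []
  [2] addr=0xcc blk=51 s=3: L1-HIT | VC []
  [3] addr=0xc7 blk=49 s=1: MISS | VC []
  [4] addr=0x3b blk=14 s=6: MISS | VC []
  [5] addr=0x39 blk=14 s=6: L1-HIT | VC []
  [6] addr=0xcf blk=51 s=3: L1-HIT | VC []
  [7] addr=0xd8 blk=54 s=6: MISS | VC [14]
  [8] addr=0xcf blk=51 s=3: L1-HIT | VC [14]
  [9] addr=0xd9 blk=54 s=6: L1-HIT | VC [14]
  [10] addr=0xc5 blk=49 s=1: L1-HIT | VC [14]
  [11] addr=0xc7 blk=49 s=1: L1-HIT | VC [14]
  [12] addr=0x99 blk=38 s=6: MISS | VC [14, 54]
  [13] addr=0xc6 blk=49 s=1: L1-HIT | VC [14, 54]
  [14] addr=0x24 blk=9 s=1: MISS | VC [14, 54, 49]
  [15] addr=0x46 blk=17 s=1: MISS | VC [14, 54, 49, 9]
  [16] addr=0x27 blk=9 s=1: VC-HIT | VC [14, 54, 49, 17]
  [17] addr=0x23 blk=8 s=0: MISS | VC [14, 54, 49, 17]
  [18] addr=0x40 blk=16 s=0: MISS | VC [14, 54, 49, 17, 8]
  [19] addr=0x20 blk=8 s=0: VC-HIT | VC [14, 54, 49, 17, 16]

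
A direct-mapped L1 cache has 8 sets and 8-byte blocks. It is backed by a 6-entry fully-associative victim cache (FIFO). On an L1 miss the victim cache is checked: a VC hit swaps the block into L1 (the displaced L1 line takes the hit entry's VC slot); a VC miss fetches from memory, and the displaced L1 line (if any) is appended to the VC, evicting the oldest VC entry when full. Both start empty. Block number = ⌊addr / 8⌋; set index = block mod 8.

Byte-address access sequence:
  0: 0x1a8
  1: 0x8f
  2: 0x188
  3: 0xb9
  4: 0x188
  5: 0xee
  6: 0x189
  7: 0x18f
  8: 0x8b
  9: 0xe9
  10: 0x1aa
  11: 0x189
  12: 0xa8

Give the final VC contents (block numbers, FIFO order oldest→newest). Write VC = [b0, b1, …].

#0 0x1a8→b53/s5 MISS; vc=[]
#1 0x8f→b17/s1 MISS; vc=[]
#2 0x188→b49/s1 MISS; vc=[17]
#3 0xb9→b23/s7 MISS; vc=[17]
#4 0x188→b49/s1 L1-HIT; vc=[17]
#5 0xee→b29/s5 MISS; vc=[17,53]
#6 0x189→b49/s1 L1-HIT; vc=[17,53]
#7 0x18f→b49/s1 L1-HIT; vc=[17,53]
#8 0x8b→b17/s1 VC-HIT; vc=[49,53]
#9 0xe9→b29/s5 L1-HIT; vc=[49,53]
#10 0x1aa→b53/s5 VC-HIT; vc=[49,29]
#11 0x189→b49/s1 VC-HIT; vc=[17,29]
#12 0xa8→b21/s5 MISS; vc=[17,29,53]

VC = [17, 29, 53]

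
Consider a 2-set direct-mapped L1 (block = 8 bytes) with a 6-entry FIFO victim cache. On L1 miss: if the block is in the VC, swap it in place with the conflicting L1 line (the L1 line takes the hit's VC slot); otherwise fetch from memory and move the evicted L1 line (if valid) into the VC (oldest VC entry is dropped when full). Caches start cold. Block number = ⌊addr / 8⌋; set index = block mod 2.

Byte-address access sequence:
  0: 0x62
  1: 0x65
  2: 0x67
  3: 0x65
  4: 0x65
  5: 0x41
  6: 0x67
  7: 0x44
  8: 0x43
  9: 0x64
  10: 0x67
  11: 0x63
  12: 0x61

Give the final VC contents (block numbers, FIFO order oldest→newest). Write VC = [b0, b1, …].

0: 0x62 (blk 12, set 0) → MISS  vc=[]
1: 0x65 (blk 12, set 0) → L1-HIT  vc=[]
2: 0x67 (blk 12, set 0) → L1-HIT  vc=[]
3: 0x65 (blk 12, set 0) → L1-HIT  vc=[]
4: 0x65 (blk 12, set 0) → L1-HIT  vc=[]
5: 0x41 (blk 8, set 0) → MISS  vc=[12]
6: 0x67 (blk 12, set 0) → VC-HIT  vc=[8]
7: 0x44 (blk 8, set 0) → VC-HIT  vc=[12]
8: 0x43 (blk 8, set 0) → L1-HIT  vc=[12]
9: 0x64 (blk 12, set 0) → VC-HIT  vc=[8]
10: 0x67 (blk 12, set 0) → L1-HIT  vc=[8]
11: 0x63 (blk 12, set 0) → L1-HIT  vc=[8]
12: 0x61 (blk 12, set 0) → L1-HIT  vc=[8]

VC = [8]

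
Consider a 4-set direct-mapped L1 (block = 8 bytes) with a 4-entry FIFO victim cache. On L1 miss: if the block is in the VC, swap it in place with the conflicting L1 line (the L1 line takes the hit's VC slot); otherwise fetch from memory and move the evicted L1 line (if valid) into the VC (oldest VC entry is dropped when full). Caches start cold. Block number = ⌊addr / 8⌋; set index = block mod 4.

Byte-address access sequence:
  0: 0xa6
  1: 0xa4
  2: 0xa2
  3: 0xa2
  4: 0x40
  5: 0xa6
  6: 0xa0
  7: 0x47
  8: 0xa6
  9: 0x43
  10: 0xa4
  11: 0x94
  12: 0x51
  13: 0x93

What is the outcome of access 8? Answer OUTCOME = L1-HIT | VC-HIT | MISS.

0: 0xa6 (blk 20, set 0) → MISS  vc=[]
1: 0xa4 (blk 20, set 0) → L1-HIT  vc=[]
2: 0xa2 (blk 20, set 0) → L1-HIT  vc=[]
3: 0xa2 (blk 20, set 0) → L1-HIT  vc=[]
4: 0x40 (blk 8, set 0) → MISS  vc=[20]
5: 0xa6 (blk 20, set 0) → VC-HIT  vc=[8]
6: 0xa0 (blk 20, set 0) → L1-HIT  vc=[8]
7: 0x47 (blk 8, set 0) → VC-HIT  vc=[20]
8: 0xa6 (blk 20, set 0) → VC-HIT  vc=[8]
9: 0x43 (blk 8, set 0) → VC-HIT  vc=[20]
10: 0xa4 (blk 20, set 0) → VC-HIT  vc=[8]
11: 0x94 (blk 18, set 2) → MISS  vc=[8]
12: 0x51 (blk 10, set 2) → MISS  vc=[8, 18]
13: 0x93 (blk 18, set 2) → VC-HIT  vc=[8, 10]

OUTCOME = VC-HIT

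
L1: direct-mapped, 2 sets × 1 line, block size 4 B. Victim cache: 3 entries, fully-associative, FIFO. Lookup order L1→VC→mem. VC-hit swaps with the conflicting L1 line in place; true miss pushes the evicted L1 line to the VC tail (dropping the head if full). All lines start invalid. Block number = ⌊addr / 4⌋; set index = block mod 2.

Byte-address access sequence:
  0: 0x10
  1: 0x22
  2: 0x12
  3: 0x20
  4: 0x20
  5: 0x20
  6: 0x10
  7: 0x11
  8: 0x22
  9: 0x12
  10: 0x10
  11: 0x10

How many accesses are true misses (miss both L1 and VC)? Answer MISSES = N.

0: 0x10 (blk 4, set 0) → MISS  vc=[]
1: 0x22 (blk 8, set 0) → MISS  vc=[4]
2: 0x12 (blk 4, set 0) → VC-HIT  vc=[8]
3: 0x20 (blk 8, set 0) → VC-HIT  vc=[4]
4: 0x20 (blk 8, set 0) → L1-HIT  vc=[4]
5: 0x20 (blk 8, set 0) → L1-HIT  vc=[4]
6: 0x10 (blk 4, set 0) → VC-HIT  vc=[8]
7: 0x11 (blk 4, set 0) → L1-HIT  vc=[8]
8: 0x22 (blk 8, set 0) → VC-HIT  vc=[4]
9: 0x12 (blk 4, set 0) → VC-HIT  vc=[8]
10: 0x10 (blk 4, set 0) → L1-HIT  vc=[8]
11: 0x10 (blk 4, set 0) → L1-HIT  vc=[8]

MISSES = 2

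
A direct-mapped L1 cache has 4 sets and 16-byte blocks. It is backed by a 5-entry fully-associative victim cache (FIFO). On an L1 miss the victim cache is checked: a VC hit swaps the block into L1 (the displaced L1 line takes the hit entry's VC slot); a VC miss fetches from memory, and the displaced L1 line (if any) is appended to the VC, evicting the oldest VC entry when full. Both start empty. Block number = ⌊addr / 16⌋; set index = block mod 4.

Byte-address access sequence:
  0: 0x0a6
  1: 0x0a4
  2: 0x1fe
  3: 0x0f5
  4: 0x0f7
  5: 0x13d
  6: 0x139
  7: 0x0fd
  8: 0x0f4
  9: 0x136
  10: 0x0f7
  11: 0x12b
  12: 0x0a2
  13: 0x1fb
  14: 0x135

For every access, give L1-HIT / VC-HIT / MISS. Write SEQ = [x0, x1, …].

SEQ = [MISS, L1-HIT, MISS, MISS, L1-HIT, MISS, L1-HIT, VC-HIT, L1-HIT, VC-HIT, VC-HIT, MISS, VC-HIT, VC-HIT, VC-HIT]

#0 0xa6→b10/s2 MISS; vc=[]
#1 0xa4→b10/s2 L1-HIT; vc=[]
#2 0x1fe→b31/s3 MISS; vc=[]
#3 0xf5→b15/s3 MISS; vc=[31]
#4 0xf7→b15/s3 L1-HIT; vc=[31]
#5 0x13d→b19/s3 MISS; vc=[31,15]
#6 0x139→b19/s3 L1-HIT; vc=[31,15]
#7 0xfd→b15/s3 VC-HIT; vc=[31,19]
#8 0xf4→b15/s3 L1-HIT; vc=[31,19]
#9 0x136→b19/s3 VC-HIT; vc=[31,15]
#10 0xf7→b15/s3 VC-HIT; vc=[31,19]
#11 0x12b→b18/s2 MISS; vc=[31,19,10]
#12 0xa2→b10/s2 VC-HIT; vc=[31,19,18]
#13 0x1fb→b31/s3 VC-HIT; vc=[15,19,18]
#14 0x135→b19/s3 VC-HIT; vc=[15,31,18]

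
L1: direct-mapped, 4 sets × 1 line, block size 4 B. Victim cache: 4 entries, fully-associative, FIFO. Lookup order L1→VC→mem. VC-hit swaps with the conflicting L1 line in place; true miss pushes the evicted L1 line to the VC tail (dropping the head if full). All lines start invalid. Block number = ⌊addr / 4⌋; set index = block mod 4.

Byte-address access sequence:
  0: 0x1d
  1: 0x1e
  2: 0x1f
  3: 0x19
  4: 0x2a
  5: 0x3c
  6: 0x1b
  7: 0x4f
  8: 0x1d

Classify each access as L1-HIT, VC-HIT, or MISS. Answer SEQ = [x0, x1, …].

#0 0x1d→b7/s3 MISS; vc=[]
#1 0x1e→b7/s3 L1-HIT; vc=[]
#2 0x1f→b7/s3 L1-HIT; vc=[]
#3 0x19→b6/s2 MISS; vc=[]
#4 0x2a→b10/s2 MISS; vc=[6]
#5 0x3c→b15/s3 MISS; vc=[6,7]
#6 0x1b→b6/s2 VC-HIT; vc=[10,7]
#7 0x4f→b19/s3 MISS; vc=[10,7,15]
#8 0x1d→b7/s3 VC-HIT; vc=[10,19,15]

SEQ = [MISS, L1-HIT, L1-HIT, MISS, MISS, MISS, VC-HIT, MISS, VC-HIT]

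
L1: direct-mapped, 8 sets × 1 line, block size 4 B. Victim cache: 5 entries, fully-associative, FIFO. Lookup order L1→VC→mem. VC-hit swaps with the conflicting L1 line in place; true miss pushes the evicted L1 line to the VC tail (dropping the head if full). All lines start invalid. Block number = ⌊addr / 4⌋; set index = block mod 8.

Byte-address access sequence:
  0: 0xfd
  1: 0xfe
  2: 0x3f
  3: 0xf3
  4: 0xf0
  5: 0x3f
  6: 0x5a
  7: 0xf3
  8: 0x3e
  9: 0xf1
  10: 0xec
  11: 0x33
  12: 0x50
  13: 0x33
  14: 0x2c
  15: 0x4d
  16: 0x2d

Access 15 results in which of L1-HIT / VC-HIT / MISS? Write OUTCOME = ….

OUTCOME = MISS

#0 0xfd→b63/s7 MISS; vc=[]
#1 0xfe→b63/s7 L1-HIT; vc=[]
#2 0x3f→b15/s7 MISS; vc=[63]
#3 0xf3→b60/s4 MISS; vc=[63]
#4 0xf0→b60/s4 L1-HIT; vc=[63]
#5 0x3f→b15/s7 L1-HIT; vc=[63]
#6 0x5a→b22/s6 MISS; vc=[63]
#7 0xf3→b60/s4 L1-HIT; vc=[63]
#8 0x3e→b15/s7 L1-HIT; vc=[63]
#9 0xf1→b60/s4 L1-HIT; vc=[63]
#10 0xec→b59/s3 MISS; vc=[63]
#11 0x33→b12/s4 MISS; vc=[63,60]
#12 0x50→b20/s4 MISS; vc=[63,60,12]
#13 0x33→b12/s4 VC-HIT; vc=[63,60,20]
#14 0x2c→b11/s3 MISS; vc=[63,60,20,59]
#15 0x4d→b19/s3 MISS; vc=[63,60,20,59,11]
#16 0x2d→b11/s3 VC-HIT; vc=[63,60,20,59,19]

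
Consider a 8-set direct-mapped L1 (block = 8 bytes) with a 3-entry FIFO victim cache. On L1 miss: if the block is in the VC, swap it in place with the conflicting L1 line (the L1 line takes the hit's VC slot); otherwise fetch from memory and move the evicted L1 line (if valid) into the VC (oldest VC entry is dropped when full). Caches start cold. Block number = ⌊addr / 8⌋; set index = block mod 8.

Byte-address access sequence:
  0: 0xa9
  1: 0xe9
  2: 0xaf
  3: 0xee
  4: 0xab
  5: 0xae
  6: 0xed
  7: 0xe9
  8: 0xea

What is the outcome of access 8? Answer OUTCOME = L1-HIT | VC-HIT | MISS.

OUTCOME = L1-HIT

0: 0xa9 (blk 21, set 5) → MISS  vc=[]
1: 0xe9 (blk 29, set 5) → MISS  vc=[21]
2: 0xaf (blk 21, set 5) → VC-HIT  vc=[29]
3: 0xee (blk 29, set 5) → VC-HIT  vc=[21]
4: 0xab (blk 21, set 5) → VC-HIT  vc=[29]
5: 0xae (blk 21, set 5) → L1-HIT  vc=[29]
6: 0xed (blk 29, set 5) → VC-HIT  vc=[21]
7: 0xe9 (blk 29, set 5) → L1-HIT  vc=[21]
8: 0xea (blk 29, set 5) → L1-HIT  vc=[21]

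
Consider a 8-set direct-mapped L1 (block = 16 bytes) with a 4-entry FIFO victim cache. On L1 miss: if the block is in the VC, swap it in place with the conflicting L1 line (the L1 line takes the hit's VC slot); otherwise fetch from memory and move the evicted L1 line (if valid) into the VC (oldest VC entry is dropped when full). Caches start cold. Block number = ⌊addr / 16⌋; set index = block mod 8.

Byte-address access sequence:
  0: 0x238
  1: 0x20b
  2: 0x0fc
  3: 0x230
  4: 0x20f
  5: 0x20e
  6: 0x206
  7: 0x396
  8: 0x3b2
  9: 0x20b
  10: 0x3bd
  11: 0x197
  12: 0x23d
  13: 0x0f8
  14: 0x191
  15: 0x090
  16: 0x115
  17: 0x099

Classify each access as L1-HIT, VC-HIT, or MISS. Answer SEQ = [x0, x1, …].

SEQ = [MISS, MISS, MISS, L1-HIT, L1-HIT, L1-HIT, L1-HIT, MISS, MISS, L1-HIT, L1-HIT, MISS, VC-HIT, L1-HIT, L1-HIT, MISS, MISS, VC-HIT]

#0 0x238→b35/s3 MISS; vc=[]
#1 0x20b→b32/s0 MISS; vc=[]
#2 0xfc→b15/s7 MISS; vc=[]
#3 0x230→b35/s3 L1-HIT; vc=[]
#4 0x20f→b32/s0 L1-HIT; vc=[]
#5 0x20e→b32/s0 L1-HIT; vc=[]
#6 0x206→b32/s0 L1-HIT; vc=[]
#7 0x396→b57/s1 MISS; vc=[]
#8 0x3b2→b59/s3 MISS; vc=[35]
#9 0x20b→b32/s0 L1-HIT; vc=[35]
#10 0x3bd→b59/s3 L1-HIT; vc=[35]
#11 0x197→b25/s1 MISS; vc=[35,57]
#12 0x23d→b35/s3 VC-HIT; vc=[59,57]
#13 0xf8→b15/s7 L1-HIT; vc=[59,57]
#14 0x191→b25/s1 L1-HIT; vc=[59,57]
#15 0x90→b9/s1 MISS; vc=[59,57,25]
#16 0x115→b17/s1 MISS; vc=[59,57,25,9]
#17 0x99→b9/s1 VC-HIT; vc=[59,57,25,17]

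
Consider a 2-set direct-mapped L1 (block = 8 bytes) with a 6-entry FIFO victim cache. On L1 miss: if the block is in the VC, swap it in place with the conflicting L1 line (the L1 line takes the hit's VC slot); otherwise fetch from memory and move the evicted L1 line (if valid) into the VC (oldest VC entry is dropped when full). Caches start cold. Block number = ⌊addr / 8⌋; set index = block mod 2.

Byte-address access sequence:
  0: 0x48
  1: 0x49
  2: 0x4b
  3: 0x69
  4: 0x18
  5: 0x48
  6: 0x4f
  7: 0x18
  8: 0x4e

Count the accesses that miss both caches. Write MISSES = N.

MISSES = 3

#0 0x48→b9/s1 MISS; vc=[]
#1 0x49→b9/s1 L1-HIT; vc=[]
#2 0x4b→b9/s1 L1-HIT; vc=[]
#3 0x69→b13/s1 MISS; vc=[9]
#4 0x18→b3/s1 MISS; vc=[9,13]
#5 0x48→b9/s1 VC-HIT; vc=[3,13]
#6 0x4f→b9/s1 L1-HIT; vc=[3,13]
#7 0x18→b3/s1 VC-HIT; vc=[9,13]
#8 0x4e→b9/s1 VC-HIT; vc=[3,13]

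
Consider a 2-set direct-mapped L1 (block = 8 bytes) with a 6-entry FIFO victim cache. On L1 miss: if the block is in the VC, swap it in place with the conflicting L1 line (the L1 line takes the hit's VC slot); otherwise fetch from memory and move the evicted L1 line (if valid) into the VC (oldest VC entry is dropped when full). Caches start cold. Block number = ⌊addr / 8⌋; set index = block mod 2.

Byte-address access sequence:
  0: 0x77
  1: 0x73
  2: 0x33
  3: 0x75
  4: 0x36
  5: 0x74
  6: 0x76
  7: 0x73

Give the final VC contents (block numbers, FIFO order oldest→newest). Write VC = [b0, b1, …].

VC = [6]

  [0] addr=0x77 blk=14 s=0: MISS | VC []
  [1] addr=0x73 blk=14 s=0: L1-HIT | VC []
  [2] addr=0x33 blk=6 s=0: MISS | VC [14]
  [3] addr=0x75 blk=14 s=0: VC-HIT | VC [6]
  [4] addr=0x36 blk=6 s=0: VC-HIT | VC [14]
  [5] addr=0x74 blk=14 s=0: VC-HIT | VC [6]
  [6] addr=0x76 blk=14 s=0: L1-HIT | VC [6]
  [7] addr=0x73 blk=14 s=0: L1-HIT | VC [6]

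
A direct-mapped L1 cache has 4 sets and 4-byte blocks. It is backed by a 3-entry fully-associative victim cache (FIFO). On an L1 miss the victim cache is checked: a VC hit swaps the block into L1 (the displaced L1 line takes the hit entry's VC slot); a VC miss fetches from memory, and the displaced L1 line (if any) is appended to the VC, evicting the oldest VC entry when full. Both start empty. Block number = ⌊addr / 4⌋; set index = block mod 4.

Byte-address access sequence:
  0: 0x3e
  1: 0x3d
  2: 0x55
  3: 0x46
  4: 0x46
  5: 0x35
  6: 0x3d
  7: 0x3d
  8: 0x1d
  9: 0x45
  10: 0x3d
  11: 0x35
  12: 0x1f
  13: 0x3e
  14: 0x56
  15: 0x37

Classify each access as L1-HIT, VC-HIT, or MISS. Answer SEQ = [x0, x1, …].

#0 0x3e→b15/s3 MISS; vc=[]
#1 0x3d→b15/s3 L1-HIT; vc=[]
#2 0x55→b21/s1 MISS; vc=[]
#3 0x46→b17/s1 MISS; vc=[21]
#4 0x46→b17/s1 L1-HIT; vc=[21]
#5 0x35→b13/s1 MISS; vc=[21,17]
#6 0x3d→b15/s3 L1-HIT; vc=[21,17]
#7 0x3d→b15/s3 L1-HIT; vc=[21,17]
#8 0x1d→b7/s3 MISS; vc=[21,17,15]
#9 0x45→b17/s1 VC-HIT; vc=[21,13,15]
#10 0x3d→b15/s3 VC-HIT; vc=[21,13,7]
#11 0x35→b13/s1 VC-HIT; vc=[21,17,7]
#12 0x1f→b7/s3 VC-HIT; vc=[21,17,15]
#13 0x3e→b15/s3 VC-HIT; vc=[21,17,7]
#14 0x56→b21/s1 VC-HIT; vc=[13,17,7]
#15 0x37→b13/s1 VC-HIT; vc=[21,17,7]

SEQ = [MISS, L1-HIT, MISS, MISS, L1-HIT, MISS, L1-HIT, L1-HIT, MISS, VC-HIT, VC-HIT, VC-HIT, VC-HIT, VC-HIT, VC-HIT, VC-HIT]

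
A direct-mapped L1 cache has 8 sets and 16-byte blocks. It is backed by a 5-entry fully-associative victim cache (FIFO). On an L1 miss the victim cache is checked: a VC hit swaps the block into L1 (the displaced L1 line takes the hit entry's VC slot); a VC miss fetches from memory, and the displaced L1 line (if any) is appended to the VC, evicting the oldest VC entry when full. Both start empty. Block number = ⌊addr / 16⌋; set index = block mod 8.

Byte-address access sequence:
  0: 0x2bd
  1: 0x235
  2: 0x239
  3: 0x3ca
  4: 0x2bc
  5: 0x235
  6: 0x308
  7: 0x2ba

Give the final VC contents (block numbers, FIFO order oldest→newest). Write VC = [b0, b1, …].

  [0] addr=0x2bd blk=43 s=3: MISS | VC []
  [1] addr=0x235 blk=35 s=3: MISS | VC [43]
  [2] addr=0x239 blk=35 s=3: L1-HIT | VC [43]
  [3] addr=0x3ca blk=60 s=4: MISS | VC [43]
  [4] addr=0x2bc blk=43 s=3: VC-HIT | VC [35]
  [5] addr=0x235 blk=35 s=3: VC-HIT | VC [43]
  [6] addr=0x308 blk=48 s=0: MISS | VC [43]
  [7] addr=0x2ba blk=43 s=3: VC-HIT | VC [35]

VC = [35]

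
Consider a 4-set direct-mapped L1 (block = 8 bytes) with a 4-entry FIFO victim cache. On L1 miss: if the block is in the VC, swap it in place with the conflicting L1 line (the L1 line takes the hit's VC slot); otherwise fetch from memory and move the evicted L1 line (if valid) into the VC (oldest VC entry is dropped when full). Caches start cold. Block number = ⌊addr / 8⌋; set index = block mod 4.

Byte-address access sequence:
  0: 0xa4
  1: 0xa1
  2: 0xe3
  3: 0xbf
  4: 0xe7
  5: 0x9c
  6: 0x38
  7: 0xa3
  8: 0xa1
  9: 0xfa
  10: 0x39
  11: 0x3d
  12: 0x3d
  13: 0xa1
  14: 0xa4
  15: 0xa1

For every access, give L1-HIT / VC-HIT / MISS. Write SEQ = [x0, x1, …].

0: 0xa4 (blk 20, set 0) → MISS  vc=[]
1: 0xa1 (blk 20, set 0) → L1-HIT  vc=[]
2: 0xe3 (blk 28, set 0) → MISS  vc=[20]
3: 0xbf (blk 23, set 3) → MISS  vc=[20]
4: 0xe7 (blk 28, set 0) → L1-HIT  vc=[20]
5: 0x9c (blk 19, set 3) → MISS  vc=[20, 23]
6: 0x38 (blk 7, set 3) → MISS  vc=[20, 23, 19]
7: 0xa3 (blk 20, set 0) → VC-HIT  vc=[28, 23, 19]
8: 0xa1 (blk 20, set 0) → L1-HIT  vc=[28, 23, 19]
9: 0xfa (blk 31, set 3) → MISS  vc=[28, 23, 19, 7]
10: 0x39 (blk 7, set 3) → VC-HIT  vc=[28, 23, 19, 31]
11: 0x3d (blk 7, set 3) → L1-HIT  vc=[28, 23, 19, 31]
12: 0x3d (blk 7, set 3) → L1-HIT  vc=[28, 23, 19, 31]
13: 0xa1 (blk 20, set 0) → L1-HIT  vc=[28, 23, 19, 31]
14: 0xa4 (blk 20, set 0) → L1-HIT  vc=[28, 23, 19, 31]
15: 0xa1 (blk 20, set 0) → L1-HIT  vc=[28, 23, 19, 31]

SEQ = [MISS, L1-HIT, MISS, MISS, L1-HIT, MISS, MISS, VC-HIT, L1-HIT, MISS, VC-HIT, L1-HIT, L1-HIT, L1-HIT, L1-HIT, L1-HIT]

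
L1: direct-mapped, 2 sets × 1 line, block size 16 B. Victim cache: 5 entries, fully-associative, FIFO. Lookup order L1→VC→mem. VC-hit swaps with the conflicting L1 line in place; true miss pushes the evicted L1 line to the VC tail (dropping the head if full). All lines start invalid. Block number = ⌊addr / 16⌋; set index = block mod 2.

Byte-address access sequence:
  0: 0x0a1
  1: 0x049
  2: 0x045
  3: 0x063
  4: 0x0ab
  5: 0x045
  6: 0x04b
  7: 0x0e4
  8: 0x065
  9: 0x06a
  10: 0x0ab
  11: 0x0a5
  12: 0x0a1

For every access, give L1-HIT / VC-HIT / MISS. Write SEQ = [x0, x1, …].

0: 0xa1 (blk 10, set 0) → MISS  vc=[]
1: 0x49 (blk 4, set 0) → MISS  vc=[10]
2: 0x45 (blk 4, set 0) → L1-HIT  vc=[10]
3: 0x63 (blk 6, set 0) → MISS  vc=[10, 4]
4: 0xab (blk 10, set 0) → VC-HIT  vc=[6, 4]
5: 0x45 (blk 4, set 0) → VC-HIT  vc=[6, 10]
6: 0x4b (blk 4, set 0) → L1-HIT  vc=[6, 10]
7: 0xe4 (blk 14, set 0) → MISS  vc=[6, 10, 4]
8: 0x65 (blk 6, set 0) → VC-HIT  vc=[14, 10, 4]
9: 0x6a (blk 6, set 0) → L1-HIT  vc=[14, 10, 4]
10: 0xab (blk 10, set 0) → VC-HIT  vc=[14, 6, 4]
11: 0xa5 (blk 10, set 0) → L1-HIT  vc=[14, 6, 4]
12: 0xa1 (blk 10, set 0) → L1-HIT  vc=[14, 6, 4]

SEQ = [MISS, MISS, L1-HIT, MISS, VC-HIT, VC-HIT, L1-HIT, MISS, VC-HIT, L1-HIT, VC-HIT, L1-HIT, L1-HIT]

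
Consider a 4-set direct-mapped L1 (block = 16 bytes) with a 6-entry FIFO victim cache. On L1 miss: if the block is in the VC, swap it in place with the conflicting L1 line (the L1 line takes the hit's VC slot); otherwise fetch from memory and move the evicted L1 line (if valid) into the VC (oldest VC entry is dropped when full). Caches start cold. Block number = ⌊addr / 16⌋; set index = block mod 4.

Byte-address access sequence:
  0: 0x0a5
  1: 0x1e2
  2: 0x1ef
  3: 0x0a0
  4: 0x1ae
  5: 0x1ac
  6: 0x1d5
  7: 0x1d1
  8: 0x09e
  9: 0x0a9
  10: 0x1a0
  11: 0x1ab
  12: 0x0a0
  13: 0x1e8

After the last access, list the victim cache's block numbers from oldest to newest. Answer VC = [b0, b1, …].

VC = [10, 26, 29]

  [0] addr=0xa5 blk=10 s=2: MISS | VC []
  [1] addr=0x1e2 blk=30 s=2: MISS | VC [10]
  [2] addr=0x1ef blk=30 s=2: L1-HIT | VC [10]
  [3] addr=0xa0 blk=10 s=2: VC-HIT | VC [30]
  [4] addr=0x1ae blk=26 s=2: MISS | VC [30, 10]
  [5] addr=0x1ac blk=26 s=2: L1-HIT | VC [30, 10]
  [6] addr=0x1d5 blk=29 s=1: MISS | VC [30, 10]
  [7] addr=0x1d1 blk=29 s=1: L1-HIT | VC [30, 10]
  [8] addr=0x9e blk=9 s=1: MISS | VC [30, 10, 29]
  [9] addr=0xa9 blk=10 s=2: VC-HIT | VC [30, 26, 29]
  [10] addr=0x1a0 blk=26 s=2: VC-HIT | VC [30, 10, 29]
  [11] addr=0x1ab blk=26 s=2: L1-HIT | VC [30, 10, 29]
  [12] addr=0xa0 blk=10 s=2: VC-HIT | VC [30, 26, 29]
  [13] addr=0x1e8 blk=30 s=2: VC-HIT | VC [10, 26, 29]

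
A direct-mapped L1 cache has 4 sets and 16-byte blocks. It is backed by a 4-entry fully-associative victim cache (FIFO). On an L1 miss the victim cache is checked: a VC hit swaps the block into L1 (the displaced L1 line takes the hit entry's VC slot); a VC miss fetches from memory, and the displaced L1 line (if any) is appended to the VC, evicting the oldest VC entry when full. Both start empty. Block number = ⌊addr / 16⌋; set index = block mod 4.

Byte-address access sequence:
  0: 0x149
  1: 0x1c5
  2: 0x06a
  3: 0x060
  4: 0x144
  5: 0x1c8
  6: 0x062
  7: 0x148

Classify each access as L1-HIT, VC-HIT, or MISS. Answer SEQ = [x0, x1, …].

0: 0x149 (blk 20, set 0) → MISS  vc=[]
1: 0x1c5 (blk 28, set 0) → MISS  vc=[20]
2: 0x6a (blk 6, set 2) → MISS  vc=[20]
3: 0x60 (blk 6, set 2) → L1-HIT  vc=[20]
4: 0x144 (blk 20, set 0) → VC-HIT  vc=[28]
5: 0x1c8 (blk 28, set 0) → VC-HIT  vc=[20]
6: 0x62 (blk 6, set 2) → L1-HIT  vc=[20]
7: 0x148 (blk 20, set 0) → VC-HIT  vc=[28]

SEQ = [MISS, MISS, MISS, L1-HIT, VC-HIT, VC-HIT, L1-HIT, VC-HIT]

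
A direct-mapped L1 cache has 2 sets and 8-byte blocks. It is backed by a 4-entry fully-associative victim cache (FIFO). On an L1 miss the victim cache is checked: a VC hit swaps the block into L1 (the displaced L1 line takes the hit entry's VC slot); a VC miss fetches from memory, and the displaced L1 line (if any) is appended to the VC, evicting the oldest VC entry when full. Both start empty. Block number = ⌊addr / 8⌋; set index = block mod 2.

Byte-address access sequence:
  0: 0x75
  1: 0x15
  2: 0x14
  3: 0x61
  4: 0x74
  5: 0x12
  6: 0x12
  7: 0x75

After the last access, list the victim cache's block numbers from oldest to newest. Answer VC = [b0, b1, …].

VC = [12, 2]

#0 0x75→b14/s0 MISS; vc=[]
#1 0x15→b2/s0 MISS; vc=[14]
#2 0x14→b2/s0 L1-HIT; vc=[14]
#3 0x61→b12/s0 MISS; vc=[14,2]
#4 0x74→b14/s0 VC-HIT; vc=[12,2]
#5 0x12→b2/s0 VC-HIT; vc=[12,14]
#6 0x12→b2/s0 L1-HIT; vc=[12,14]
#7 0x75→b14/s0 VC-HIT; vc=[12,2]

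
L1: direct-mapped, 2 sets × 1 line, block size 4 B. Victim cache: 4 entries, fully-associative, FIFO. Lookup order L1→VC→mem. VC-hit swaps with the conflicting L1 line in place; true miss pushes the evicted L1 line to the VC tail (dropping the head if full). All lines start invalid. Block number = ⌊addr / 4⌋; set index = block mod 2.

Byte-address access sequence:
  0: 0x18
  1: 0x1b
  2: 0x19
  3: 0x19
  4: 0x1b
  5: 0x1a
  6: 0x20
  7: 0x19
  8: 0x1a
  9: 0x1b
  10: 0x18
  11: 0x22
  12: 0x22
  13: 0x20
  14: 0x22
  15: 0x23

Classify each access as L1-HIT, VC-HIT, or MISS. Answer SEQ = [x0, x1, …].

SEQ = [MISS, L1-HIT, L1-HIT, L1-HIT, L1-HIT, L1-HIT, MISS, VC-HIT, L1-HIT, L1-HIT, L1-HIT, VC-HIT, L1-HIT, L1-HIT, L1-HIT, L1-HIT]

  [0] addr=0x18 blk=6 s=0: MISS | VC []
  [1] addr=0x1b blk=6 s=0: L1-HIT | VC []
  [2] addr=0x19 blk=6 s=0: L1-HIT | VC []
  [3] addr=0x19 blk=6 s=0: L1-HIT | VC []
  [4] addr=0x1b blk=6 s=0: L1-HIT | VC []
  [5] addr=0x1a blk=6 s=0: L1-HIT | VC []
  [6] addr=0x20 blk=8 s=0: MISS | VC [6]
  [7] addr=0x19 blk=6 s=0: VC-HIT | VC [8]
  [8] addr=0x1a blk=6 s=0: L1-HIT | VC [8]
  [9] addr=0x1b blk=6 s=0: L1-HIT | VC [8]
  [10] addr=0x18 blk=6 s=0: L1-HIT | VC [8]
  [11] addr=0x22 blk=8 s=0: VC-HIT | VC [6]
  [12] addr=0x22 blk=8 s=0: L1-HIT | VC [6]
  [13] addr=0x20 blk=8 s=0: L1-HIT | VC [6]
  [14] addr=0x22 blk=8 s=0: L1-HIT | VC [6]
  [15] addr=0x23 blk=8 s=0: L1-HIT | VC [6]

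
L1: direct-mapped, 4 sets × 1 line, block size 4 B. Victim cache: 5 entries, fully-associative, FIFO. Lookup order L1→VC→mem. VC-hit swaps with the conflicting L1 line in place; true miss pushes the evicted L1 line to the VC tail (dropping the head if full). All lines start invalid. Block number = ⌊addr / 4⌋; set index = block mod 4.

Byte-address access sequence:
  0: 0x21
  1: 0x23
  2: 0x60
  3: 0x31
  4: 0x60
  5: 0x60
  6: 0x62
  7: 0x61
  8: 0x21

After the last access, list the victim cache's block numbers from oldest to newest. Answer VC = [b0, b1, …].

VC = [24, 12]

#0 0x21→b8/s0 MISS; vc=[]
#1 0x23→b8/s0 L1-HIT; vc=[]
#2 0x60→b24/s0 MISS; vc=[8]
#3 0x31→b12/s0 MISS; vc=[8,24]
#4 0x60→b24/s0 VC-HIT; vc=[8,12]
#5 0x60→b24/s0 L1-HIT; vc=[8,12]
#6 0x62→b24/s0 L1-HIT; vc=[8,12]
#7 0x61→b24/s0 L1-HIT; vc=[8,12]
#8 0x21→b8/s0 VC-HIT; vc=[24,12]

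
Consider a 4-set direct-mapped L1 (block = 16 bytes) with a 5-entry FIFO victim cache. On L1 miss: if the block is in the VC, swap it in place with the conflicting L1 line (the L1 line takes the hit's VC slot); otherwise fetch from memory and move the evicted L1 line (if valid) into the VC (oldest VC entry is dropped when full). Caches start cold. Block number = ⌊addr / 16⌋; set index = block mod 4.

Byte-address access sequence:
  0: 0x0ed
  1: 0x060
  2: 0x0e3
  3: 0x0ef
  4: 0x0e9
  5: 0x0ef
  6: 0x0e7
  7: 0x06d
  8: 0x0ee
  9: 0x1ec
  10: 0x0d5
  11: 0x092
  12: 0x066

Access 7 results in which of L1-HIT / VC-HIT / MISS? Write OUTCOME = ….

OUTCOME = VC-HIT

#0 0xed→b14/s2 MISS; vc=[]
#1 0x60→b6/s2 MISS; vc=[14]
#2 0xe3→b14/s2 VC-HIT; vc=[6]
#3 0xef→b14/s2 L1-HIT; vc=[6]
#4 0xe9→b14/s2 L1-HIT; vc=[6]
#5 0xef→b14/s2 L1-HIT; vc=[6]
#6 0xe7→b14/s2 L1-HIT; vc=[6]
#7 0x6d→b6/s2 VC-HIT; vc=[14]
#8 0xee→b14/s2 VC-HIT; vc=[6]
#9 0x1ec→b30/s2 MISS; vc=[6,14]
#10 0xd5→b13/s1 MISS; vc=[6,14]
#11 0x92→b9/s1 MISS; vc=[6,14,13]
#12 0x66→b6/s2 VC-HIT; vc=[30,14,13]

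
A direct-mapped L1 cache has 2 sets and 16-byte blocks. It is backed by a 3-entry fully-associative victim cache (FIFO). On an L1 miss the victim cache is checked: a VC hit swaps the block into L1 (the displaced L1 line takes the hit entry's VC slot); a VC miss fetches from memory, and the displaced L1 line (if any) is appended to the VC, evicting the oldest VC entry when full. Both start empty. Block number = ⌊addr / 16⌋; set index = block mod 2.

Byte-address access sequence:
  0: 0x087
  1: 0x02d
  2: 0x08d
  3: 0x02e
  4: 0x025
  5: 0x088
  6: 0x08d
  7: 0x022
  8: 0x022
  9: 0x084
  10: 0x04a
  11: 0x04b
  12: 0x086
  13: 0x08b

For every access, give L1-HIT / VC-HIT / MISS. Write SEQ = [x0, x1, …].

0: 0x87 (blk 8, set 0) → MISS  vc=[]
1: 0x2d (blk 2, set 0) → MISS  vc=[8]
2: 0x8d (blk 8, set 0) → VC-HIT  vc=[2]
3: 0x2e (blk 2, set 0) → VC-HIT  vc=[8]
4: 0x25 (blk 2, set 0) → L1-HIT  vc=[8]
5: 0x88 (blk 8, set 0) → VC-HIT  vc=[2]
6: 0x8d (blk 8, set 0) → L1-HIT  vc=[2]
7: 0x22 (blk 2, set 0) → VC-HIT  vc=[8]
8: 0x22 (blk 2, set 0) → L1-HIT  vc=[8]
9: 0x84 (blk 8, set 0) → VC-HIT  vc=[2]
10: 0x4a (blk 4, set 0) → MISS  vc=[2, 8]
11: 0x4b (blk 4, set 0) → L1-HIT  vc=[2, 8]
12: 0x86 (blk 8, set 0) → VC-HIT  vc=[2, 4]
13: 0x8b (blk 8, set 0) → L1-HIT  vc=[2, 4]

SEQ = [MISS, MISS, VC-HIT, VC-HIT, L1-HIT, VC-HIT, L1-HIT, VC-HIT, L1-HIT, VC-HIT, MISS, L1-HIT, VC-HIT, L1-HIT]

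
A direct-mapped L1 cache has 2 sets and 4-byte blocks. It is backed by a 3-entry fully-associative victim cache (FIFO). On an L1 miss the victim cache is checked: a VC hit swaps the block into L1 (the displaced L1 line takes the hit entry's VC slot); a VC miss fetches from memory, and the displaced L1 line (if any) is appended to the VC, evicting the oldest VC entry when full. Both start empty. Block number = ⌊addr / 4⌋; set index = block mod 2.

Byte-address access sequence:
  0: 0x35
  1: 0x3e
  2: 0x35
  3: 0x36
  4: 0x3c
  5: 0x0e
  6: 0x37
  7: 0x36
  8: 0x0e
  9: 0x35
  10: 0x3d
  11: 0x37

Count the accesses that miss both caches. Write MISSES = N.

0: 0x35 (blk 13, set 1) → MISS  vc=[]
1: 0x3e (blk 15, set 1) → MISS  vc=[13]
2: 0x35 (blk 13, set 1) → VC-HIT  vc=[15]
3: 0x36 (blk 13, set 1) → L1-HIT  vc=[15]
4: 0x3c (blk 15, set 1) → VC-HIT  vc=[13]
5: 0xe (blk 3, set 1) → MISS  vc=[13, 15]
6: 0x37 (blk 13, set 1) → VC-HIT  vc=[3, 15]
7: 0x36 (blk 13, set 1) → L1-HIT  vc=[3, 15]
8: 0xe (blk 3, set 1) → VC-HIT  vc=[13, 15]
9: 0x35 (blk 13, set 1) → VC-HIT  vc=[3, 15]
10: 0x3d (blk 15, set 1) → VC-HIT  vc=[3, 13]
11: 0x37 (blk 13, set 1) → VC-HIT  vc=[3, 15]

MISSES = 3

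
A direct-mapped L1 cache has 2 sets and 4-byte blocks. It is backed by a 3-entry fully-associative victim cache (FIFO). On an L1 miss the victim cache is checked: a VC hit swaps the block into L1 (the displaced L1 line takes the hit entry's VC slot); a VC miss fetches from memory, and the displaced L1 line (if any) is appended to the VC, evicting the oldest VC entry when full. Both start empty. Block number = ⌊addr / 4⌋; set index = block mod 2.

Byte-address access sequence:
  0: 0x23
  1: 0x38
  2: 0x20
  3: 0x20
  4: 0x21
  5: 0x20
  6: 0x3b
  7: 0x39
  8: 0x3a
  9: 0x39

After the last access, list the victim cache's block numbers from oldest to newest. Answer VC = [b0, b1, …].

  [0] addr=0x23 blk=8 s=0: MISS | VC []
  [1] addr=0x38 blk=14 s=0: MISS | VC [8]
  [2] addr=0x20 blk=8 s=0: VC-HIT | VC [14]
  [3] addr=0x20 blk=8 s=0: L1-HIT | VC [14]
  [4] addr=0x21 blk=8 s=0: L1-HIT | VC [14]
  [5] addr=0x20 blk=8 s=0: L1-HIT | VC [14]
  [6] addr=0x3b blk=14 s=0: VC-HIT | VC [8]
  [7] addr=0x39 blk=14 s=0: L1-HIT | VC [8]
  [8] addr=0x3a blk=14 s=0: L1-HIT | VC [8]
  [9] addr=0x39 blk=14 s=0: L1-HIT | VC [8]

VC = [8]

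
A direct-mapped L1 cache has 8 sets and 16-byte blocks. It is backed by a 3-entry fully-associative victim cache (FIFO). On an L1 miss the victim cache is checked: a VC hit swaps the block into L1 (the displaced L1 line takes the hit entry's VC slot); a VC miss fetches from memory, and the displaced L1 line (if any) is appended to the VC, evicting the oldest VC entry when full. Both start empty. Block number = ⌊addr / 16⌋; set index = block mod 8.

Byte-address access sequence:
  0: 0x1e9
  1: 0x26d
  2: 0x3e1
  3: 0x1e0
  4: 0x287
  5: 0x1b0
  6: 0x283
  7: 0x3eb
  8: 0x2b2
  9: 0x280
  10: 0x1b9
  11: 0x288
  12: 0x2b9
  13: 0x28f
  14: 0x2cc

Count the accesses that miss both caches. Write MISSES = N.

#0 0x1e9→b30/s6 MISS; vc=[]
#1 0x26d→b38/s6 MISS; vc=[30]
#2 0x3e1→b62/s6 MISS; vc=[30,38]
#3 0x1e0→b30/s6 VC-HIT; vc=[62,38]
#4 0x287→b40/s0 MISS; vc=[62,38]
#5 0x1b0→b27/s3 MISS; vc=[62,38]
#6 0x283→b40/s0 L1-HIT; vc=[62,38]
#7 0x3eb→b62/s6 VC-HIT; vc=[30,38]
#8 0x2b2→b43/s3 MISS; vc=[30,38,27]
#9 0x280→b40/s0 L1-HIT; vc=[30,38,27]
#10 0x1b9→b27/s3 VC-HIT; vc=[30,38,43]
#11 0x288→b40/s0 L1-HIT; vc=[30,38,43]
#12 0x2b9→b43/s3 VC-HIT; vc=[30,38,27]
#13 0x28f→b40/s0 L1-HIT; vc=[30,38,27]
#14 0x2cc→b44/s4 MISS; vc=[30,38,27]

MISSES = 7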